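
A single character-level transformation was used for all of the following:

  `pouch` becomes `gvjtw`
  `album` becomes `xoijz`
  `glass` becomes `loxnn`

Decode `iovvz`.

p(15)→g(6) and o(14)→v(21) fit y≡11x+23 (mod 26); the inverse of 11 mod 26 is 19. Each letter's alphabet position (a=0..z=25) is mapped through 11·x+23 mod 26 — an affine cipher.
Reversing it on iovvz: i(8)→19·(8−23)≡1=b; o(14)→19·(14−23)≡11=l; v(21)→19·(21−23)≡14=o; v(21)→19·(21−23)≡14=o; z(25)→19·(25−23)≡12=m (all mod 26).

bloom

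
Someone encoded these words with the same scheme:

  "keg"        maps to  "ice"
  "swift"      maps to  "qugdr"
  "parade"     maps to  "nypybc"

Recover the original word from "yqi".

ask

It's a constant shift of +24 (ROT24).
Undoing it on yqi: y−24=a, q−24=s, i−24=k.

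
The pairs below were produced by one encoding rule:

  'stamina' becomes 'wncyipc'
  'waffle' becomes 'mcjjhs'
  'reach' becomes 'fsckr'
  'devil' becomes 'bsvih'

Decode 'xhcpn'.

Each letter's alphabet position (a=0..z=25) is mapped through 17·x+2 mod 26 — an affine cipher.
Reversing it on xhcpn: x(23)→23·(23−2)≡15=p; h(7)→23·(7−2)≡11=l; c(2)→23·(2−2)≡0=a; p(15)→23·(15−2)≡13=n; n(13)→23·(13−2)≡19=t (all mod 26).

plant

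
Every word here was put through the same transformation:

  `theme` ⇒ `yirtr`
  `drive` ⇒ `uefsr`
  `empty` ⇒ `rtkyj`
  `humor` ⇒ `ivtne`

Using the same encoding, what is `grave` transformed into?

t(19)→y(24) and h(7)→i(8) fit y≡23x+3 (mod 26); the inverse of 23 mod 26 is 17. This is an affine cipher: with a=0,…,z=25, each position x becomes (23x+3) mod 26.
On grave: g(6)→23·6+3≡11=l; r(17)→23·17+3≡4=e; a(0)→23·0+3≡3=d; v(21)→23·21+3≡18=s; e(4)→23·4+3≡17=r (all mod 26).

ledsr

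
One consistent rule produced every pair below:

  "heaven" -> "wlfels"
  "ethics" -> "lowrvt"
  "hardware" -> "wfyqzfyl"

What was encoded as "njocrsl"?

outline

h(7)→w(22) and e(4)→l(11) fit y≡21x+5 (mod 26); the inverse of 21 mod 26 is 5. Treating letters as 0–25, the rule is x ↦ 21x + 5 (mod 26).
Undoing it on njocrsl: n(13)→5·(13−5)≡14=o; j(9)→5·(9−5)≡20=u; o(14)→5·(14−5)≡19=t; c(2)→5·(2−5)≡11=l; r(17)→5·(17−5)≡8=i; s(18)→5·(18−5)≡13=n; l(11)→5·(11−5)≡4=e (all mod 26).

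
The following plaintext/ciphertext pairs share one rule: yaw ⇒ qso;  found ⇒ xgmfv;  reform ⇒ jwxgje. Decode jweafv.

Compare letters: y→q is +18, a→s is +18, w→o is +18 — a constant shift. Each letter is shifted forward by 18 in the alphabet (a Caesar shift of +18).
Decoding jweafv: j−18=r, w−18=e, e−18=m, a−18=i, f−18=n, v−18=d.

remind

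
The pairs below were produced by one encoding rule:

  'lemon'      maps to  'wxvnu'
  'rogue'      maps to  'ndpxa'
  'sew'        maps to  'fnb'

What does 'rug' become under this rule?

The output letters match the input read backwards, each shifted +9: lemon reversed is nomel. Read the word backwards and shift each letter +9.
For rug: reverse → gur; then shift: g+9=p, u+9=d, r+9=a.

pda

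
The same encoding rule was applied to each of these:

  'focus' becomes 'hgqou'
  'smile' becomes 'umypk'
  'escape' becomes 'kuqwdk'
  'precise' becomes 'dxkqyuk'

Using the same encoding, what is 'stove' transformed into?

f(5)→h(7) and o(14)→g(6) fit y≡23x+22 (mod 26); the inverse of 23 mod 26 is 17. This is an affine cipher: with a=0,…,z=25, each position x becomes (23x+22) mod 26.
On stove: s(18)→23·18+22≡20=u; t(19)→23·19+22≡17=r; o(14)→23·14+22≡6=g; v(21)→23·21+22≡11=l; e(4)→23·4+22≡10=k (all mod 26).

urglk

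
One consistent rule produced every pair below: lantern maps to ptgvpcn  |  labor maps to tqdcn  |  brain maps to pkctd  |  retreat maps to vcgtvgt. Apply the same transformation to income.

The output letters match the input read backwards, each shifted +2: lantern reversed is nretnal. Read the word backwards and shift each letter +2.
Applying it to income: reverse → emocni; then shift: e+2=g, m+2=o, o+2=q, c+2=e, n+2=p, i+2=k.

goqepk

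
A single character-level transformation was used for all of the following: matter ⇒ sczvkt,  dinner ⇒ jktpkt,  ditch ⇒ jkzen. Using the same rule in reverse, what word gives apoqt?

union

Shifts by position in matter: pos 0: m→s (+6), pos 1: a→c (+2), pos 2: t→z (+6), pos 3: t→v (+2) — repeating every 2. The shifts repeat in a cycle of length 2: positions 0,1,… shift by +6, +2, then the pattern repeats.
Undoing it on apoqt: a−6=u, p−2=n, o−6=i, q−2=o, t−6=n.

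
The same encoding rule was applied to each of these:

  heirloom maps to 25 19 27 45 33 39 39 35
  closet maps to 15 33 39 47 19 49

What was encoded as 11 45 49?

art

With a=1..z=26, the number is 2·pos + 9.
Decoding 11 45 49: 11→(11−9)÷2=1=a, 45→(45−9)÷2=18=r, 49→(49−9)÷2=20=t.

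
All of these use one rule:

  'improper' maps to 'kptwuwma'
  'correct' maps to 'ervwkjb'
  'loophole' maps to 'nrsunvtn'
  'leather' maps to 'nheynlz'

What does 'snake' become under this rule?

uqepk

In improper: i→k is +2, m→p is +3, p→t is +4, r→w is +5 — the shift increases by 1 each position. Each letter shifts forward by (position + 2), i.e. 2, 3, 4, … — the shift grows by one for each successive letter.
Applying it to snake: s+2=u, n+3=q, a+4=e, k+5=p, e+6=k.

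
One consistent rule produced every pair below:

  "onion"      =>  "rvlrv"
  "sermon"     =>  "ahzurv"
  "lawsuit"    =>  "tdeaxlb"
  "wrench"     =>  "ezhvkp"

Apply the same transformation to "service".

The shift depends on letter class: consonant n→v is +8, but vowel o→r is +3. The rule splits by letter class: vowels +3, consonants +8.
Applying it to service: s(cons)+8=a, e(vowel)+3=h, r(cons)+8=z, v(cons)+8=d, i(vowel)+3=l, c(cons)+8=k, e(vowel)+3=h.

ahzdlkh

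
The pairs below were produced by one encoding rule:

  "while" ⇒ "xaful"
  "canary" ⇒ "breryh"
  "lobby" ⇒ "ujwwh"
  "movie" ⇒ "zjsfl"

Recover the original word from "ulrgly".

leader

w(22)→x(23) and h(7)→a(0) fit y≡5x+17 (mod 26); the inverse of 5 mod 26 is 21. Treating letters as 0–25, the rule is x ↦ 5x + 17 (mod 26).
Reversing it on ulrgly: u(20)→21·(20−17)≡11=l; l(11)→21·(11−17)≡4=e; r(17)→21·(17−17)≡0=a; g(6)→21·(6−17)≡3=d; l(11)→21·(11−17)≡4=e; y(24)→21·(24−17)≡17=r (all mod 26).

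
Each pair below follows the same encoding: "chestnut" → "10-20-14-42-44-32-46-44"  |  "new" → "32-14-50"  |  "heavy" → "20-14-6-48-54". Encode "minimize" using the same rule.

With a=1..z=26, the number is 2·pos + 4.
Applying it to minimize: m=13→30, i=9→22, n=14→32, i=9→22, m=13→30, i=9→22, z=26→56, e=5→14.

30-22-32-22-30-22-56-14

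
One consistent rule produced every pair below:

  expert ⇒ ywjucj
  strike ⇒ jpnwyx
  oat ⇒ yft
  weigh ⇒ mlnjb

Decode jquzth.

couple

The word is reversed, then every letter is shifted forward by 5.
Reversing it on jquzth: shift back: j−5=e, q−5=l, u−5=p, z−5=u, t−5=o, h−5=c → elpuoc; then reverse → couple.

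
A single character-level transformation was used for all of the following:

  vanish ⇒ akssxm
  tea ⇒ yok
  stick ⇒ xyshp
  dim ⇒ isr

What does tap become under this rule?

yku

The shift depends on letter class: consonant v→a is +5, but vowel a→k is +10. The rule splits by letter class: vowels +10, consonants +5.
For tap: t(cons)+5=y, a(vowel)+10=k, p(cons)+5=u.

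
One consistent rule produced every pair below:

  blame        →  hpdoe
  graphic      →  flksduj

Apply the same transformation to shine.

The output letters match the input read backwards, each shifted +3: blame reversed is emalb. The word is reversed, then every letter is shifted forward by 3.
For shine: reverse → enihs; then shift: e+3=h, n+3=q, i+3=l, h+3=k, s+3=v.

hqlkv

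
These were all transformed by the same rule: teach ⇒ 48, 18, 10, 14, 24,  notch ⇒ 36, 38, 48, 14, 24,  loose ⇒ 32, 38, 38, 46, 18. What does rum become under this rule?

t(#20)→48 and e(#5)→18: differences scale by 2, so n = 2·pos + 8. The formula is n = 2×(alphabet index, a=1) + 8.
For rum: r=18→44, u=21→50, m=13→34.

44, 50, 34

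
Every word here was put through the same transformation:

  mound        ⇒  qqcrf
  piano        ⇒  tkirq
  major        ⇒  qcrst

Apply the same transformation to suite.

wwqxg

The shifts repeat in a cycle of length 3: positions 0,1,… shift by +4, +2, +8, then the pattern repeats.
Applying it to suite: s+4=w, u+2=w, i+8=q, t+4=x, e+2=g.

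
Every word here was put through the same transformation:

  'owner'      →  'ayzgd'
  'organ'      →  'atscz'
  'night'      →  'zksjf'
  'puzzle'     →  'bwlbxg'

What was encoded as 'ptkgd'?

A repeating key of period 2 is used — shifts +12, +2 over and over.
Reversing it on ptkgd: p−12=d, t−2=r, k−12=y, g−2=e, d−12=r.

dryer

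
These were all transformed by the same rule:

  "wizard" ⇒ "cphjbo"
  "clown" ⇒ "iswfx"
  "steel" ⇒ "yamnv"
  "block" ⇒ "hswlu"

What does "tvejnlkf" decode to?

nowadays

In wizard: w→c is +6, i→p is +7, z→h is +8, a→j is +9 — the shift increases by 1 each position. Letter i (0-indexed) is shifted by i+6, so successive shifts are 6, 7, 8, ….
Reversing it on tvejnlkf: t−6=n, v−7=o, e−8=w, j−9=a, n−10=d, l−11=a, k−12=y, f−13=s.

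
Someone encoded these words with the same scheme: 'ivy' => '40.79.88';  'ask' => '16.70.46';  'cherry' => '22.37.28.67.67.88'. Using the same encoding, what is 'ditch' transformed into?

25.40.73.22.37

i(#9)→40 and v(#22)→79: differences scale by 3, so n = 3·pos + 13. The formula is n = 3×(alphabet index, a=1) + 13.
Applying it to ditch: d=4→25, i=9→40, t=20→73, c=3→22, h=8→37.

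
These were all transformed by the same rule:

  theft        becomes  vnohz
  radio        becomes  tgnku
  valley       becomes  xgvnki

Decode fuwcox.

Shifts by position in theft: pos 0: t→v (+2), pos 1: h→n (+6), pos 2: e→o (+10), pos 3: f→h (+2), pos 4: t→z (+6) — repeating every 3. The shifts repeat in a cycle of length 3: positions 0,1,… shift by +2, +6, +10, then the pattern repeats.
Reversing it on fuwcox: f−2=d, u−6=o, w−10=m, c−2=a, o−6=i, x−10=n.

domain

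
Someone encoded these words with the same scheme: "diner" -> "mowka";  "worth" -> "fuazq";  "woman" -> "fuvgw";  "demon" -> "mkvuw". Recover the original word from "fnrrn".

while

Shifts by position in diner: pos 0: d→m (+9), pos 1: i→o (+6), pos 2: n→w (+9), pos 3: e→k (+6) — repeating every 2. A repeating key of period 2 is used — shifts +9, +6 over and over.
Undoing it on fnrrn: f−9=w, n−6=h, r−9=i, r−6=l, n−9=e.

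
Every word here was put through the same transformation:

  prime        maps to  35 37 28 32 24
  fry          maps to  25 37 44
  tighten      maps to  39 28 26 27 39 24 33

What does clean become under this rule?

22 31 24 20 33

p is letter #16 and maps to 35: an offset of 19. The number is (letter's place in the alphabet, a=1) + 19.
On clean: c=3→22, l=12→31, e=5→24, a=1→20, n=14→33.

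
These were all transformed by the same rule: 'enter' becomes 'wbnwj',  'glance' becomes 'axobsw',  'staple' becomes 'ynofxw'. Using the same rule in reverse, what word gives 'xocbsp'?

e(4)→w(22) and n(13)→b(1) fit y≡15x+14 (mod 26); the inverse of 15 mod 26 is 7. Each letter's alphabet position (a=0..z=25) is mapped through 15·x+14 mod 26 — an affine cipher.
Reversing it on xocbsp: x(23)→7·(23−14)≡11=l; o(14)→7·(14−14)≡0=a; c(2)→7·(2−14)≡20=u; b(1)→7·(1−14)≡13=n; s(18)→7·(18−14)≡2=c; p(15)→7·(15−14)≡7=h (all mod 26).

launch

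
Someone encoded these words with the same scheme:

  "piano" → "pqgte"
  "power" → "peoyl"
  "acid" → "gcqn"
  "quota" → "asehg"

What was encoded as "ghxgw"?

p(15)→p(15) and i(8)→q(16) fit y≡11x+6 (mod 26); the inverse of 11 mod 26 is 19. This is an affine cipher: with a=0,…,z=25, each position x becomes (11x+6) mod 26.
Decoding ghxgw: g(6)→19·(6−6)≡0=a; h(7)→19·(7−6)≡19=t; x(23)→19·(23−6)≡11=l; g(6)→19·(6−6)≡0=a; w(22)→19·(22−6)≡18=s (all mod 26).

atlas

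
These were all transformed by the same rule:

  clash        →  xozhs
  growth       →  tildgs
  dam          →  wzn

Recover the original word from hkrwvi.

spider

Each pair mirrors across the alphabet (c↔x, l↔o, a↔z): positions sum to 25. This is the alphabet-reversal cipher (Atbash): a becomes z, b becomes y, etc.
Decoding hkrwvi: h↔s, k↔p, r↔i, w↔d, v↔e, i↔r.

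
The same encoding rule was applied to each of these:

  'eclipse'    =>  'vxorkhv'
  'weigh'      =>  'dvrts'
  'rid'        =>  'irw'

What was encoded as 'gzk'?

tap

Each pair mirrors across the alphabet (e↔v, c↔x, l↔o): positions sum to 25. Each letter is replaced by its mirror in the alphabet: a↔z, b↔y, c↔x, and so on (the Atbash cipher).
Reversing it on gzk: g↔t, z↔a, k↔p.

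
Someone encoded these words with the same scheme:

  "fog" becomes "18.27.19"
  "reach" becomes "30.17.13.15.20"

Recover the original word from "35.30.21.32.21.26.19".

writing

f is letter #6 and maps to 18: an offset of 12. Letters become their 1-based position plus 12 (so a→13, b→14, …).
Decoding 35.30.21.32.21.26.19: 35→(35−12)÷1=23=w, 30→(30−12)÷1=18=r, 21→(21−12)÷1=9=i, 32→(32−12)÷1=20=t, 21→(21−12)÷1=9=i, 26→(26−12)÷1=14=n, 19→(19−12)÷1=7=g.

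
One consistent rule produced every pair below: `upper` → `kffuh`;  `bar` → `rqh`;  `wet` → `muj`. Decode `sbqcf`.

Compare letters: u→k is +16, p→f is +16, p→f is +16 — a constant shift. It's a constant shift of +16 (ROT16).
Reversing it on sbqcf: s−16=c, b−16=l, q−16=a, c−16=m, f−16=p.

clamp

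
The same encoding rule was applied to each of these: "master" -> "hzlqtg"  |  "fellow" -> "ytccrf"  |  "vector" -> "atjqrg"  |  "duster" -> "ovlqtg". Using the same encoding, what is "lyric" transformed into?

m(12)→h(7) and a(0)→z(25) fit y≡5x+25 (mod 26); the inverse of 5 mod 26 is 21. Each letter's alphabet position (a=0..z=25) is mapped through 5·x+25 mod 26 — an affine cipher.
On lyric: l(11)→5·11+25≡2=c; y(24)→5·24+25≡15=p; r(17)→5·17+25≡6=g; i(8)→5·8+25≡13=n; c(2)→5·2+25≡9=j (all mod 26).

cpgnj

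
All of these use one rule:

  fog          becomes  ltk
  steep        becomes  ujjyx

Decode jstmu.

phone

The output letters match the input read backwards, each shifted +5: fog reversed is gof. The word is reversed, then every letter is shifted forward by 5.
Decoding jstmu: shift back: j−5=e, s−5=n, t−5=o, m−5=h, u−5=p → enohp; then reverse → phone.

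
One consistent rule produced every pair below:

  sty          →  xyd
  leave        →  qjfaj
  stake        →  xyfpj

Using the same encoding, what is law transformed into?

Compare letters: s→x is +5, t→y is +5, y→d is +5 — a constant shift. It's a constant shift of +5 (ROT5).
Applying it to law: l+5=q, a+5=f, w+5=b.

qfb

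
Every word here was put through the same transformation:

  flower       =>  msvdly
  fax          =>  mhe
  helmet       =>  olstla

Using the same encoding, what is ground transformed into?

Compare letters: f→m is +7, l→s is +7, o→v is +7 — a constant shift. This is a Caesar cipher with shift 7.
For ground: g+7=n, r+7=y, o+7=v, u+7=b, n+7=u, d+7=k.

nyvbuk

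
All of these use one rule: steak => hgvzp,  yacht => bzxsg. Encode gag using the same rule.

Each pair mirrors across the alphabet (s↔h, t↔g, e↔v): positions sum to 25. Letters are reflected about the middle of the alphabet (position → 25−position): Atbash.
For gag: g↔t, a↔z, g↔t.

tzt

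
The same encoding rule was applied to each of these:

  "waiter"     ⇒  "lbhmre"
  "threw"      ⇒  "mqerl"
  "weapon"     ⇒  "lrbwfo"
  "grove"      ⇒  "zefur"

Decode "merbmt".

w(22)→l(11) and a(0)→b(1) fit y≡17x+1 (mod 26); the inverse of 17 mod 26 is 23. Treating letters as 0–25, the rule is x ↦ 17x + 1 (mod 26).
Decoding merbmt: m(12)→23·(12−1)≡19=t; e(4)→23·(4−1)≡17=r; r(17)→23·(17−1)≡4=e; b(1)→23·(1−1)≡0=a; m(12)→23·(12−1)≡19=t; t(19)→23·(19−1)≡24=y (all mod 26).

treaty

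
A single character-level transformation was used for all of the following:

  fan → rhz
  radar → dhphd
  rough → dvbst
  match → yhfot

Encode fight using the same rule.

rpstf

The shift depends on letter class: consonant f→r is +12, but vowel a→h is +7. Vowels shift forward by 7 and consonants shift forward by 12.
On fight: f(cons)+12=r, i(vowel)+7=p, g(cons)+12=s, h(cons)+12=t, t(cons)+12=f.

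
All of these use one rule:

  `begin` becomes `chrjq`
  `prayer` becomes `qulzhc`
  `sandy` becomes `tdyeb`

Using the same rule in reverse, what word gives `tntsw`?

Shifts by position in begin: pos 0: b→c (+1), pos 1: e→h (+3), pos 2: g→r (+11), pos 3: i→j (+1), pos 4: n→q (+3) — repeating every 3. A repeating key of period 3 is used — shifts +1, +3, +11 over and over.
Reversing it on tntsw: t−1=s, n−3=k, t−11=i, s−1=r, w−3=t.

skirt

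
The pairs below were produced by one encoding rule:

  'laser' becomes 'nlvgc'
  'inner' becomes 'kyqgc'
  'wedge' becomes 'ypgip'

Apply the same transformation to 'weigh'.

yplis

Shifts by position in laser: pos 0: l→n (+2), pos 1: a→l (+11), pos 2: s→v (+3), pos 3: e→g (+2), pos 4: r→c (+11) — repeating every 3. A repeating key of period 3 is used — shifts +2, +11, +3 over and over.
On weigh: w+2=y, e+11=p, i+3=l, g+2=i, h+11=s.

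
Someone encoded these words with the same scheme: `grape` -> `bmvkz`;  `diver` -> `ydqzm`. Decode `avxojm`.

Compare letters: g→b is +21, r→m is +21, a→v is +21 — a constant shift. Each letter is shifted forward by 21 in the alphabet (a Caesar shift of +21).
Decoding avxojm: a−21=f, v−21=a, x−21=c, o−21=t, j−21=o, m−21=r.

factor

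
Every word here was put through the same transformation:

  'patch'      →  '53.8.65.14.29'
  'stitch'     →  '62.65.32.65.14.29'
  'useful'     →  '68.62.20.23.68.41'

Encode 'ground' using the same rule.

26.59.50.68.47.17

Each letter becomes 3×(its alphabet position, a=1..z=26) + 5.
On ground: g=7→26, r=18→59, o=15→50, u=21→68, n=14→47, d=4→17.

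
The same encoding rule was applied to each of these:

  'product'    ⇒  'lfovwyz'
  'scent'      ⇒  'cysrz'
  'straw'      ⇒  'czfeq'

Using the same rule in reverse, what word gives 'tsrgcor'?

Each letter's alphabet position (a=0..z=25) is mapped through 23·x+4 mod 26 — an affine cipher.
Decoding tsrgcor: t(19)→17·(19−4)≡21=v; s(18)→17·(18−4)≡4=e; r(17)→17·(17−4)≡13=n; g(6)→17·(6−4)≡8=i; c(2)→17·(2−4)≡18=s; o(14)→17·(14−4)≡14=o; r(17)→17·(17−4)≡13=n (all mod 26).

venison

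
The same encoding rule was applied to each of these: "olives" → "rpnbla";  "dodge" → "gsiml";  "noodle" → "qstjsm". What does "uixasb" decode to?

Each letter shifts forward by (position + 3), i.e. 3, 4, 5, … — the shift grows by one for each successive letter.
Reversing it on uixasb: u−3=r, i−4=e, x−5=s, a−6=u, s−7=l, b−8=t.

result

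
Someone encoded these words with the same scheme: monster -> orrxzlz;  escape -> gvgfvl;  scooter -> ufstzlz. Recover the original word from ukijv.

In monster: m→o is +2, o→r is +3, n→r is +4, s→x is +5 — the shift increases by 1 each position. Each letter shifts forward by (position + 2), i.e. 2, 3, 4, … — the shift grows by one for each successive letter.
Undoing it on ukijv: u−2=s, k−3=h, i−4=e, j−5=e, v−6=p.

sheep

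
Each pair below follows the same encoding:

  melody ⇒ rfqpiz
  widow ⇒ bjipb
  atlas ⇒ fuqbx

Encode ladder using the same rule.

qbiejs

Shifts by position in melody: pos 0: m→r (+5), pos 1: e→f (+1), pos 2: l→q (+5), pos 3: o→p (+1) — repeating every 2. The shifts repeat in a cycle of length 2: positions 0,1,… shift by +5, +1, then the pattern repeats.
On ladder: l+5=q, a+1=b, d+5=i, d+1=e, e+5=j, r+1=s.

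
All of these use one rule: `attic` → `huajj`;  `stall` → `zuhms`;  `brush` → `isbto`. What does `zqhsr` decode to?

spark

The shifts repeat in a cycle of length 2: positions 0,1,… shift by +7, +1, then the pattern repeats.
Decoding zqhsr: z−7=s, q−1=p, h−7=a, s−1=r, r−7=k.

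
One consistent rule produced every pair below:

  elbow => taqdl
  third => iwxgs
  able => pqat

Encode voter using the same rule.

kditg

Each letter is shifted forward by 15 in the alphabet (a Caesar shift of +15).
Applying it to voter: v+15=k, o+15=d, t+15=i, e+15=t, r+15=g.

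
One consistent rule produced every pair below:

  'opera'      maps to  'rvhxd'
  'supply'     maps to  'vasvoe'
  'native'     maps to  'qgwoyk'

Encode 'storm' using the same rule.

The shifts repeat in a cycle of length 2: positions 0,1,… shift by +3, +6, then the pattern repeats.
Applying it to storm: s+3=v, t+6=z, o+3=r, r+6=x, m+3=p.

vzrxp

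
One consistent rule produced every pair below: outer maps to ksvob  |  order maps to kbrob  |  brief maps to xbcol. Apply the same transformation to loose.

tkkyo

o(14)→k(10) and u(20)→s(18) fit y≡23x+0 (mod 26); the inverse of 23 mod 26 is 17. Each letter's alphabet position (a=0..z=25) is mapped through 23·x+0 mod 26 — an affine cipher.
For loose: l(11)→23·11+0≡19=t; o(14)→23·14+0≡10=k; o(14)→23·14+0≡10=k; s(18)→23·18+0≡24=y; e(4)→23·4+0≡14=o (all mod 26).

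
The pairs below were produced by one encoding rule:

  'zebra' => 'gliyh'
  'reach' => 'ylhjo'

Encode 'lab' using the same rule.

shi

Compare letters: z→g is +7, e→l is +7, b→i is +7 — a constant shift. Every letter moves 7 places later in the alphabet, wrapping around z→a.
For lab: l+7=s, a+7=h, b+7=i.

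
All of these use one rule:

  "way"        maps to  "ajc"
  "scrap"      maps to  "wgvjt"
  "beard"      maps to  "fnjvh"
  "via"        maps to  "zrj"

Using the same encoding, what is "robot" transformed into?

vxfxx

The shift depends on letter class: consonant w→a is +4, but vowel a→j is +9. The rule splits by letter class: vowels +9, consonants +4.
For robot: r(cons)+4=v, o(vowel)+9=x, b(cons)+4=f, o(vowel)+9=x, t(cons)+4=x.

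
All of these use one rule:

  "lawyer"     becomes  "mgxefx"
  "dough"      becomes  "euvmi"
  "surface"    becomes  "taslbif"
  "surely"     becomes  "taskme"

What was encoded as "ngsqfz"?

market

Shifts by position in lawyer: pos 0: l→m (+1), pos 1: a→g (+6), pos 2: w→x (+1), pos 3: y→e (+6) — repeating every 2. A repeating key of period 2 is used — shifts +1, +6 over and over.
Undoing it on ngsqfz: n−1=m, g−6=a, s−1=r, q−6=k, f−1=e, z−6=t.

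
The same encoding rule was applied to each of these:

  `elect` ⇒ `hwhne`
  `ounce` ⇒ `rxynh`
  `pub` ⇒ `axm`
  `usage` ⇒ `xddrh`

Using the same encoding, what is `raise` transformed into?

cdldh

The rule splits by letter class: vowels +3, consonants +11.
On raise: r(cons)+11=c, a(vowel)+3=d, i(vowel)+3=l, s(cons)+11=d, e(vowel)+3=h.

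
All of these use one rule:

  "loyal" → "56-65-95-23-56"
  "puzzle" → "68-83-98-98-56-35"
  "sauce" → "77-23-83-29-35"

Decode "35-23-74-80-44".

l(#12)→56 and o(#15)→65: differences scale by 3, so n = 3·pos + 20. The formula is n = 3×(alphabet index, a=1) + 20.
Reversing it on 35-23-74-80-44: 35→(35−20)÷3=5=e, 23→(23−20)÷3=1=a, 74→(74−20)÷3=18=r, 80→(80−20)÷3=20=t, 44→(44−20)÷3=8=h.

earth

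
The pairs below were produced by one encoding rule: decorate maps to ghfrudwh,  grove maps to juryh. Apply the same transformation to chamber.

fkdpehu

Compare letters: d→g is +3, e→h is +3, c→f is +3 — a constant shift. Every letter moves 3 places later in the alphabet, wrapping around z→a.
Applying it to chamber: c+3=f, h+3=k, a+3=d, m+3=p, b+3=e, e+3=h, r+3=u.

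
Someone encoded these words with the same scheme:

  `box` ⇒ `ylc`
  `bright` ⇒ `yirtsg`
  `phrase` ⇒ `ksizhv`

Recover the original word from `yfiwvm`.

burden

Each pair mirrors across the alphabet (b↔y, o↔l, x↔c): positions sum to 25. Letters are reflected about the middle of the alphabet (position → 25−position): Atbash.
Reversing it on yfiwvm: y↔b, f↔u, i↔r, w↔d, v↔e, m↔n.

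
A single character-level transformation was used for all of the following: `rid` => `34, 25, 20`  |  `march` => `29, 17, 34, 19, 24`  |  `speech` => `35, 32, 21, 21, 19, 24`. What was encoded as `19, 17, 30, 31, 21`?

Each letter is replaced by its alphabet position (a=1..z=26) + 16.
Decoding 19, 17, 30, 31, 21: 19→(19−16)÷1=3=c, 17→(17−16)÷1=1=a, 30→(30−16)÷1=14=n, 31→(31−16)÷1=15=o, 21→(21−16)÷1=5=e.

canoe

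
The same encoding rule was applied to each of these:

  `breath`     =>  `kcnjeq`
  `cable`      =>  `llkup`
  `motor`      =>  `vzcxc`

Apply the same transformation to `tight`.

ctpqe

Shifts by position in breath: pos 0: b→k (+9), pos 1: r→c (+11), pos 2: e→n (+9), pos 3: a→j (+9), pos 4: t→e (+11), pos 5: h→q (+9) — repeating every 3. The shifts repeat in a cycle of length 3: positions 0,1,… shift by +9, +11, +9, then the pattern repeats.
For tight: t+9=c, i+11=t, g+9=p, h+9=q, t+11=e.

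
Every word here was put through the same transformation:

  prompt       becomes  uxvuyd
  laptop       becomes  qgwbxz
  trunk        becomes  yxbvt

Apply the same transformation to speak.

xvlit

In prompt: p→u is +5, r→x is +6, o→v is +7, m→u is +8 — the shift increases by 1 each position. The shift increases by 1 at each position, starting from +5: 5, 6, 7, ….
For speak: s+5=x, p+6=v, e+7=l, a+8=i, k+9=t.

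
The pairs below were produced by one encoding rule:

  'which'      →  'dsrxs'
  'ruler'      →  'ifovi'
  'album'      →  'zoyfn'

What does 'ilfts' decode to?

Each pair mirrors across the alphabet (w↔d, h↔s, i↔r): positions sum to 25. This is the alphabet-reversal cipher (Atbash): a becomes z, b becomes y, etc.
Decoding ilfts: i↔r, l↔o, f↔u, t↔g, s↔h.

rough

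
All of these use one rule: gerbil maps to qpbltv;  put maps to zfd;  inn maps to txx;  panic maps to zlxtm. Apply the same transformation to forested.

pzbpcdpn

The rule splits by letter class: vowels +11, consonants +10.
Applying it to forested: f(cons)+10=p, o(vowel)+11=z, r(cons)+10=b, e(vowel)+11=p, s(cons)+10=c, t(cons)+10=d, e(vowel)+11=p, d(cons)+10=n.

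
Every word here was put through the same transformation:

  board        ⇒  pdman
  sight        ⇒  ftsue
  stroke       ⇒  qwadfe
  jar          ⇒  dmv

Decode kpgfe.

study

The output letters match the input read backwards, each shifted +12: board reversed is draob. Two steps: reverse the string, then apply a Caesar shift of +12.
Reversing it on kpgfe: shift back: k−12=y, p−12=d, g−12=u, f−12=t, e−12=s → yduts; then reverse → study.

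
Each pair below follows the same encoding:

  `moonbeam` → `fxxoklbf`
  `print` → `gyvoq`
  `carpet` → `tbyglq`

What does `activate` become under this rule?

m(12)→f(5) and o(14)→x(23) fit y≡9x+1 (mod 26); the inverse of 9 mod 26 is 3. This is an affine cipher: with a=0,…,z=25, each position x becomes (9x+1) mod 26.
On activate: a(0)→9·0+1≡1=b; c(2)→9·2+1≡19=t; t(19)→9·19+1≡16=q; i(8)→9·8+1≡21=v; v(21)→9·21+1≡8=i; a(0)→9·0+1≡1=b; t(19)→9·19+1≡16=q; e(4)→9·4+1≡11=l (all mod 26).

btqvibql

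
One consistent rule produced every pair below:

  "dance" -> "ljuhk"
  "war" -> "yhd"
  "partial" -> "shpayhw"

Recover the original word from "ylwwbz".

supper

The output letters match the input read backwards, each shifted +7: dance reversed is ecnad. Two steps: reverse the string, then apply a Caesar shift of +7.
Decoding ylwwbz: shift back: y−7=r, l−7=e, w−7=p, w−7=p, b−7=u, z−7=s → reppus; then reverse → supper.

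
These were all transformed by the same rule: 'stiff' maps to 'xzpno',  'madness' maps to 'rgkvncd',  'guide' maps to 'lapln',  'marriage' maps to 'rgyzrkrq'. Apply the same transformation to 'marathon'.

rgyicrzz

The shift increases by 1 at each position, starting from +5: 5, 6, 7, ….
For marathon: m+5=r, a+6=g, r+7=y, a+8=i, t+9=c, h+10=r, o+11=z, n+12=z.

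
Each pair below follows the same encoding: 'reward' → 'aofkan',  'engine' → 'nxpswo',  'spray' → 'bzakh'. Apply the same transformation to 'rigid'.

It's a Vigenère-style cipher with numeric key [9,10]: position i shifts by key[i mod 2].
On rigid: r+9=a, i+10=s, g+9=p, i+10=s, d+9=m.

aspsm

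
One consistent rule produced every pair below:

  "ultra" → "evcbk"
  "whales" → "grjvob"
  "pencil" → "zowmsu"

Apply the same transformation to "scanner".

cmjxxnb

Shifts by position in ultra: pos 0: u→e (+10), pos 1: l→v (+10), pos 2: t→c (+9), pos 3: r→b (+10), pos 4: a→k (+10) — repeating every 3. The shifts repeat in a cycle of length 3: positions 0,1,… shift by +10, +10, +9, then the pattern repeats.
For scanner: s+10=c, c+10=m, a+9=j, n+10=x, n+10=x, e+9=n, r+10=b.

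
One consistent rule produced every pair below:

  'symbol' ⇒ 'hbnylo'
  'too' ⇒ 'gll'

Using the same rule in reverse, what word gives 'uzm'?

fan

Each letter is replaced by its mirror in the alphabet: a↔z, b↔y, c↔x, and so on (the Atbash cipher).
Undoing it on uzm: u↔f, z↔a, m↔n.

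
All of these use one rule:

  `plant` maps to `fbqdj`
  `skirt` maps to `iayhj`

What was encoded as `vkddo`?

funny

Compare letters: p→f is +16, l→b is +16, a→q is +16 — a constant shift. Every letter moves 16 places later in the alphabet, wrapping around z→a.
Undoing it on vkddo: v−16=f, k−16=u, d−16=n, d−16=n, o−16=y.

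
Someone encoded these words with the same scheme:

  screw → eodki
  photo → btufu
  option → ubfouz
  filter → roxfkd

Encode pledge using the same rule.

The shift depends on letter class: consonant s→e is +12, but vowel e→k is +6. The rule splits by letter class: vowels +6, consonants +12.
Applying it to pledge: p(cons)+12=b, l(cons)+12=x, e(vowel)+6=k, d(cons)+12=p, g(cons)+12=s, e(vowel)+6=k.

bxkpsk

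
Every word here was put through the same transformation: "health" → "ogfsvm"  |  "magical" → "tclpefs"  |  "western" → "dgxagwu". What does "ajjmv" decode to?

theft

Shifts by position in health: pos 0: h→o (+7), pos 1: e→g (+2), pos 2: a→f (+5), pos 3: l→s (+7), pos 4: t→v (+2), pos 5: h→m (+5) — repeating every 3. A repeating key of period 3 is used — shifts +7, +2, +5 over and over.
Undoing it on ajjmv: a−7=t, j−2=h, j−5=e, m−7=f, v−2=t.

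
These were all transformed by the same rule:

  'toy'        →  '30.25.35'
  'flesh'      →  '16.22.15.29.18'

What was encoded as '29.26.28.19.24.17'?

t is letter #20 and maps to 30: an offset of 10. Each letter is replaced by its alphabet position (a=1..z=26) + 10.
Decoding 29.26.28.19.24.17: 29→(29−10)÷1=19=s, 26→(26−10)÷1=16=p, 28→(28−10)÷1=18=r, 19→(19−10)÷1=9=i, 24→(24−10)÷1=14=n, 17→(17−10)÷1=7=g.

spring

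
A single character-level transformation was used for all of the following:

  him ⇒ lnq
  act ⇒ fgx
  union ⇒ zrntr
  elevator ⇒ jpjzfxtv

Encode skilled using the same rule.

The shift depends on letter class: consonant h→l is +4, but vowel i→n is +5. Two shifts are in play — +5 for a/e/i/o/u, +4 for every other letter.
For skilled: s(cons)+4=w, k(cons)+4=o, i(vowel)+5=n, l(cons)+4=p, l(cons)+4=p, e(vowel)+5=j, d(cons)+4=h.

wonppjh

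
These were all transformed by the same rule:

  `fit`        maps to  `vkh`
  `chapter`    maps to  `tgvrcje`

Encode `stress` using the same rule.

uugtvu

Read the word backwards and shift each letter +2.
Applying it to stress: reverse → sserts; then shift: s+2=u, s+2=u, e+2=g, r+2=t, t+2=v, s+2=u.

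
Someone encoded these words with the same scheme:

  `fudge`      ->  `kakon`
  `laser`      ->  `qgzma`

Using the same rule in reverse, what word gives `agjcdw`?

In fudge: f→k is +5, u→a is +6, d→k is +7, g→o is +8 — the shift increases by 1 each position. Letter i (0-indexed) is shifted by i+5, so successive shifts are 5, 6, 7, ….
Undoing it on agjcdw: a−5=v, g−6=a, j−7=c, c−8=u, d−9=u, w−10=m.

vacuum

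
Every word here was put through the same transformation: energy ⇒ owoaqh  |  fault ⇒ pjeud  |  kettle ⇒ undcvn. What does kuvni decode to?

alley

Shifts by position in energy: pos 0: e→o (+10), pos 1: n→w (+9), pos 2: e→o (+10), pos 3: r→a (+9) — repeating every 2. The shifts repeat in a cycle of length 2: positions 0,1,… shift by +10, +9, then the pattern repeats.
Reversing it on kuvni: k−10=a, u−9=l, v−10=l, n−9=e, i−10=y.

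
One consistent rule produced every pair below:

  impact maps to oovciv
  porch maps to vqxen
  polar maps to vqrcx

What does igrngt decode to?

cellar

It's a Vigenère-style cipher with numeric key [6,2]: position i shifts by key[i mod 2].
Undoing it on igrngt: i−6=c, g−2=e, r−6=l, n−2=l, g−6=a, t−2=r.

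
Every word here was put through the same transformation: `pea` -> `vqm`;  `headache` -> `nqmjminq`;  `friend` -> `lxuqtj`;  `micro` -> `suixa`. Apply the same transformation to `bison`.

huyat

The shift depends on letter class: consonant p→v is +6, but vowel e→q is +12. The rule splits by letter class: vowels +12, consonants +6.
For bison: b(cons)+6=h, i(vowel)+12=u, s(cons)+6=y, o(vowel)+12=a, n(cons)+6=t.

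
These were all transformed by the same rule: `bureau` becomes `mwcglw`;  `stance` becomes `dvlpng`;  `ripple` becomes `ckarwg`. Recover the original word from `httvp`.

write

Shifts by position in bureau: pos 0: b→m (+11), pos 1: u→w (+2), pos 2: r→c (+11), pos 3: e→g (+2) — repeating every 2. It's a Vigenère-style cipher with numeric key [11,2]: position i shifts by key[i mod 2].
Undoing it on httvp: h−11=w, t−2=r, t−11=i, v−2=t, p−11=e.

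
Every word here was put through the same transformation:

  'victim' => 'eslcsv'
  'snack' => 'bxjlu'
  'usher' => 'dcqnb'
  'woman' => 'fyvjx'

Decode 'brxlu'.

Shifts by position in victim: pos 0: v→e (+9), pos 1: i→s (+10), pos 2: c→l (+9), pos 3: t→c (+9), pos 4: i→s (+10), pos 5: m→v (+9) — repeating every 3. It's a Vigenère-style cipher with numeric key [9,10,9]: position i shifts by key[i mod 3].
Decoding brxlu: b−9=s, r−10=h, x−9=o, l−9=c, u−10=k.

shock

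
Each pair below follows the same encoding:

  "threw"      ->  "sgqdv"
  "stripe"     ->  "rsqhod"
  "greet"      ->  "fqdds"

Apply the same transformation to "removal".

qdlnuzk

Compare letters: t→s is +25, h→g is +25, r→q is +25 — a constant shift. It's a constant shift of +25 (ROT25).
On removal: r+25=q, e+25=d, m+25=l, o+25=n, v+25=u, a+25=z, l+25=k.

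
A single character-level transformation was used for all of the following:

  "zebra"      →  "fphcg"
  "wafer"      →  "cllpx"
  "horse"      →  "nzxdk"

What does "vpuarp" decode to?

Shifts by position in zebra: pos 0: z→f (+6), pos 1: e→p (+11), pos 2: b→h (+6), pos 3: r→c (+11) — repeating every 2. A repeating key of period 2 is used — shifts +6, +11 over and over.
Undoing it on vpuarp: v−6=p, p−11=e, u−6=o, a−11=p, r−6=l, p−11=e.

people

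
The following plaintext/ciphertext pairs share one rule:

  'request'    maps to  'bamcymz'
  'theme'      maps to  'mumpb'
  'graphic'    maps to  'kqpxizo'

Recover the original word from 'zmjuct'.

Two steps: reverse the string, then apply a Caesar shift of +8.
Decoding zmjuct: shift back: z−8=r, m−8=e, j−8=b, u−8=m, c−8=u, t−8=l → rebmul; then reverse → lumber.

lumber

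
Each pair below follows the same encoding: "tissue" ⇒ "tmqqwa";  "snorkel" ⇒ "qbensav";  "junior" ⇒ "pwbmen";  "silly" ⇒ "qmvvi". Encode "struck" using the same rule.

qtnwus

Treating letters as 0–25, the rule is x ↦ 3x + 14 (mod 26).
For struck: s(18)→3·18+14≡16=q; t(19)→3·19+14≡19=t; r(17)→3·17+14≡13=n; u(20)→3·20+14≡22=w; c(2)→3·2+14≡20=u; k(10)→3·10+14≡18=s (all mod 26).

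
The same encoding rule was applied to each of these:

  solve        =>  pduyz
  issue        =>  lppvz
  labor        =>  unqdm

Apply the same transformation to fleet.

This is an affine cipher: with a=0,…,z=25, each position x becomes (3x+13) mod 26.
On fleet: f(5)→3·5+13≡2=c; l(11)→3·11+13≡20=u; e(4)→3·4+13≡25=z; e(4)→3·4+13≡25=z; t(19)→3·19+13≡18=s (all mod 26).

cuzzs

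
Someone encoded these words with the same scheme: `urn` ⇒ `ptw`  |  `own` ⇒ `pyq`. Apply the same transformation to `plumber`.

tgdownr

The word is reversed, then every letter is shifted forward by 2.
On plumber: reverse → rebmulp; then shift: r+2=t, e+2=g, b+2=d, m+2=o, u+2=w, l+2=n, p+2=r.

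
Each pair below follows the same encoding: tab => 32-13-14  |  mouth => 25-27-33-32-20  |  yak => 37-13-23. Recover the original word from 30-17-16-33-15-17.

reduce

t is letter #20 and maps to 32: an offset of 12. The number is (letter's place in the alphabet, a=1) + 12.
Decoding 30-17-16-33-15-17: 30→(30−12)÷1=18=r, 17→(17−12)÷1=5=e, 16→(16−12)÷1=4=d, 33→(33−12)÷1=21=u, 15→(15−12)÷1=3=c, 17→(17−12)÷1=5=e.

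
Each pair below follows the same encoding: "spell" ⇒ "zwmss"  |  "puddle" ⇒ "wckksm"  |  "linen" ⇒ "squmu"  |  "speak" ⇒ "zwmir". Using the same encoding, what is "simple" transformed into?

Vowels shift forward by 8 and consonants shift forward by 7.
Applying it to simple: s(cons)+7=z, i(vowel)+8=q, m(cons)+7=t, p(cons)+7=w, l(cons)+7=s, e(vowel)+8=m.

zqtwsm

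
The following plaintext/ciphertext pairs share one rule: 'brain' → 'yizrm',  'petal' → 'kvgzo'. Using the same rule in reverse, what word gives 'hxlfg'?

Each pair mirrors across the alphabet (b↔y, r↔i, a↔z): positions sum to 25. This is the alphabet-reversal cipher (Atbash): a becomes z, b becomes y, etc.
Reversing it on hxlfg: h↔s, x↔c, l↔o, f↔u, g↔t.

scout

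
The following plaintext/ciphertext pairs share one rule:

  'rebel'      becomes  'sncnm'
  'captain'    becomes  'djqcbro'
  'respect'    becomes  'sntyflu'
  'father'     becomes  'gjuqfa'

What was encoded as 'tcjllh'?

sticky

Shifts by position in rebel: pos 0: r→s (+1), pos 1: e→n (+9), pos 2: b→c (+1), pos 3: e→n (+9) — repeating every 2. A repeating key of period 2 is used — shifts +1, +9 over and over.
Undoing it on tcjllh: t−1=s, c−9=t, j−1=i, l−9=c, l−1=k, h−9=y.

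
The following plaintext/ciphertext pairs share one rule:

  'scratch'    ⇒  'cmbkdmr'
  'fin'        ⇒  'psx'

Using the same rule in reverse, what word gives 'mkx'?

Compare letters: s→c is +10, c→m is +10, r→b is +10 — a constant shift. Every letter moves 10 places later in the alphabet, wrapping around z→a.
Decoding mkx: m−10=c, k−10=a, x−10=n.

can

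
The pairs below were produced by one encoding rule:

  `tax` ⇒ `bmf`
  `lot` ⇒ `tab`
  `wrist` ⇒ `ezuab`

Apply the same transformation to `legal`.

tqomt

The shift depends on letter class: consonant t→b is +8, but vowel a→m is +12. Vowels shift forward by 12 and consonants shift forward by 8.
Applying it to legal: l(cons)+8=t, e(vowel)+12=q, g(cons)+8=o, a(vowel)+12=m, l(cons)+8=t.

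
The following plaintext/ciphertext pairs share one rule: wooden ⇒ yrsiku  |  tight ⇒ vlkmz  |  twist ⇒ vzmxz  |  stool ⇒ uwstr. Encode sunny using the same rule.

In wooden: w→y is +2, o→r is +3, o→s is +4, d→i is +5 — the shift increases by 1 each position. Each letter shifts forward by (position + 2), i.e. 2, 3, 4, … — the shift grows by one for each successive letter.
For sunny: s+2=u, u+3=x, n+4=r, n+5=s, y+6=e.

uxrse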